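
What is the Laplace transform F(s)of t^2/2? s^(-3)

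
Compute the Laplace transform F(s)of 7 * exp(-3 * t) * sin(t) 7/((s + 3)^2 + 1)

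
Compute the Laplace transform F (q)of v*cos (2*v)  (q^2 - 4)/ (q^2 + 4)^2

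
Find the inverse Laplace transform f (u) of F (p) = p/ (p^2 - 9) cosh (3 * u) 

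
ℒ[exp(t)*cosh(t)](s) (s - 1)/(s*(s - 2))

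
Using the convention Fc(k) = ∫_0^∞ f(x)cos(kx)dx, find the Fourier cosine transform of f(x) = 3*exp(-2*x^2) 3*sqrt(2)*sqrt(pi)*exp(-k^2/8)/4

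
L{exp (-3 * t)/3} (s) 1/ (3 * (s + 3))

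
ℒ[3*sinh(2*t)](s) 6/(s^2 - 4) 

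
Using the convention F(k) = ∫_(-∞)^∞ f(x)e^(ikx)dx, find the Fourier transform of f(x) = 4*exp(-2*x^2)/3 2*sqrt(2)*sqrt(pi)*exp(-k^2/8)/3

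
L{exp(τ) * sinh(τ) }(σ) 1/(σ * (σ - 2) ) 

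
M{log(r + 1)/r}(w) -pi*csc(pi*w)/(w - 1)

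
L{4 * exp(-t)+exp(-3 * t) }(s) 1/(s+3)+4/(s+1) 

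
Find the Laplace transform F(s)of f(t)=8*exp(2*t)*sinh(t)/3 8/(3*((s - 2)^2 - 1))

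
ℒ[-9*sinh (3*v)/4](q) -27/ (4*q^2-36)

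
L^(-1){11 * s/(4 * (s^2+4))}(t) 11 * cos(2 * t)/4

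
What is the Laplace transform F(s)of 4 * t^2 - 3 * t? 8/s^3 - 3/s^2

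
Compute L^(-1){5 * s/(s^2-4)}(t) 5 * cosh(2 * t)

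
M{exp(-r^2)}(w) gamma(w/2)/2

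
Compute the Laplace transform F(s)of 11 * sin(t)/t 11 * atan(1/s)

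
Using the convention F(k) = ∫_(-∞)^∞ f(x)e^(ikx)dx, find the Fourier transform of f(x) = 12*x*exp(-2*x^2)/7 3*sqrt(2)*I*sqrt(pi)*k*exp(-k^2/8)/14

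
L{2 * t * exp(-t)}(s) 2/(s + 1)^2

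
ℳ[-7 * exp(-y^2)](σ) -7 * gamma(σ/2)/2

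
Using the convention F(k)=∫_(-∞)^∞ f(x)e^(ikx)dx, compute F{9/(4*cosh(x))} 9*pi/(4*cosh(pi*k/2))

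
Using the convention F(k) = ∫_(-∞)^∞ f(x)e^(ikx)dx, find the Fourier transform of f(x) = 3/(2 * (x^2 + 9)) pi * exp(-3 * Abs(k))/2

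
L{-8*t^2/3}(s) -16/(3*s^3)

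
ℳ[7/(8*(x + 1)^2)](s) -7*pi*(s - 1)/(8*sin(pi*s))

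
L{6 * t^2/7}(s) 12/(7 * s^3)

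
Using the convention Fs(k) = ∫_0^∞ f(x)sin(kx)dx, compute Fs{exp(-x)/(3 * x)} atan(k)/3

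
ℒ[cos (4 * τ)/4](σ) σ/ (4 * (σ^2 + 16))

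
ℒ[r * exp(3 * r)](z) (z - 3) ^(-2) 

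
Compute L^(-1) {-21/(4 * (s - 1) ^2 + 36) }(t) -7 * exp(t) * sin(3 * t) /4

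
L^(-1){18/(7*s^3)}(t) 9*t^2/7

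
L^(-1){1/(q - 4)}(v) exp(4 * v)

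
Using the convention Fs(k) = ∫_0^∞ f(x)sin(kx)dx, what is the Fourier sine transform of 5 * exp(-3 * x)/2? 5 * k/(2 * (k^2+9))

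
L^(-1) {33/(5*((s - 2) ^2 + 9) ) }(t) 11*exp(2*t)*sin(3*t) /5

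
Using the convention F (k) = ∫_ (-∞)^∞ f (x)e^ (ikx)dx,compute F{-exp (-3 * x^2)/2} -sqrt (3) * sqrt (pi) * exp (-k^2/12)/6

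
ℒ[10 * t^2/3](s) 20/(3 * s^3)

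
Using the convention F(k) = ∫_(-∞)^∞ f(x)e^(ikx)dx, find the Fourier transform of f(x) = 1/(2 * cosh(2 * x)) pi/(4 * cosh(pi * k/4))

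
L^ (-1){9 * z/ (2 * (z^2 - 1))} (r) 9 * cosh (r)/2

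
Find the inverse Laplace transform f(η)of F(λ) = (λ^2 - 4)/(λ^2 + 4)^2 η*cos(2*η)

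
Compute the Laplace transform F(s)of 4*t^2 8/s^3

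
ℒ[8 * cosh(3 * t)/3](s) 8 * s/(3 * (s^2-9))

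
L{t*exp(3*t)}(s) (s - 3)^(-2)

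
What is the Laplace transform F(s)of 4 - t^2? 4/s - 2/s^3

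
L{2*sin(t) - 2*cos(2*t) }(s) 2/(s^2 + 1) - 2*s/(s^2 + 4) 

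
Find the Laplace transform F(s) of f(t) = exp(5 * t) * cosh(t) (s - 5) /((s - 5) ^2-1) 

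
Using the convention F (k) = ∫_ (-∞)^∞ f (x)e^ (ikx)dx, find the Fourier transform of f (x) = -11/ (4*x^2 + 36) -11*pi*exp (-3*Abs (k))/12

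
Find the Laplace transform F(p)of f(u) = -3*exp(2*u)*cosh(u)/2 3*(2 - p)/(2*((p - 2)^2 - 1))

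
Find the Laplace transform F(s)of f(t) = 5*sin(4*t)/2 10/(s^2 + 16)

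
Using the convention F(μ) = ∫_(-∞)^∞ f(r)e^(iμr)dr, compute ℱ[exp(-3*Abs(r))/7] 6/(7*(μ^2 + 9))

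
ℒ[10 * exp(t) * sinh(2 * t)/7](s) 20/(7 * ((s - 1)^2 - 4))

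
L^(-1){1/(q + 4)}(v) exp(-4*v)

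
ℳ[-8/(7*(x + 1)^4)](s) 4*pi*(s - 3)*(s - 2)*(s - 1)/(21*sin(pi*s))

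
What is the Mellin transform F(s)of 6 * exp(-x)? 6 * gamma(s)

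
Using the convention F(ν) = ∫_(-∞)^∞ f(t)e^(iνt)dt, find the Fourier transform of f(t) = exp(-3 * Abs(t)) 6/(ν^2 + 9)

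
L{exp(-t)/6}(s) 1/(6*(s + 1))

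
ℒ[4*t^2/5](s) 8/(5*s^3)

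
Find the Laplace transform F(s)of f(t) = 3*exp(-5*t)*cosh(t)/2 3*(s + 5)/(2*((s + 5)^2 - 1))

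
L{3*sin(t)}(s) 3/(s^2 + 1)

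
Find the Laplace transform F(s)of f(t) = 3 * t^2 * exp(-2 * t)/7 6/(7 * (s + 2)^3)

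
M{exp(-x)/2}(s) gamma(s)/2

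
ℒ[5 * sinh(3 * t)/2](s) 15/(2 * (s^2 - 9))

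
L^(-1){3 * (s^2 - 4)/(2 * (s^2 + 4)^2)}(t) 3 * t * cos(2 * t)/2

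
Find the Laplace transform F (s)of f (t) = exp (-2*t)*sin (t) 1/ ( (s + 2)^2 + 1)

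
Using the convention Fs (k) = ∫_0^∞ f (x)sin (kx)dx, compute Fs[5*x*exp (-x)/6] 5*k/ (3*(k^2 + 1)^2)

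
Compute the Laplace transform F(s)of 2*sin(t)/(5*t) 2*atan(1/s)/5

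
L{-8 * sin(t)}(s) -8/(s^2 + 1)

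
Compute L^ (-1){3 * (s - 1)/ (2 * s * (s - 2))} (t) 3 * exp (t) * cosh (t)/2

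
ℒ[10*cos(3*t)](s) 10*s/(s^2 + 9)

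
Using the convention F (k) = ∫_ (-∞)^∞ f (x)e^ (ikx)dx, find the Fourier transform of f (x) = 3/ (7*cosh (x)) 3*pi/ (7*cosh (pi*k/2))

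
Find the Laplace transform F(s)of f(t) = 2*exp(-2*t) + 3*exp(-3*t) 2/(s + 2) + 3/(s + 3)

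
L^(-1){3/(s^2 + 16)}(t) 3 * sin(4 * t)/4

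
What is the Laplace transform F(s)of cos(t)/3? s/(3*(s^2 + 1))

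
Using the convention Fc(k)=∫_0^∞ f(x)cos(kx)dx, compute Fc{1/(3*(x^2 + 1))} pi*exp(-k)/6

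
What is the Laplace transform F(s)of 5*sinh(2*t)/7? 10/(7*(s^2 - 4))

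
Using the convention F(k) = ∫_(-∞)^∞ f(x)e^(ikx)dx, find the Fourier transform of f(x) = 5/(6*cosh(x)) 5*pi/(6*cosh(pi*k/2))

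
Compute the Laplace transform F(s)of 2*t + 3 2/s^2 + 3/s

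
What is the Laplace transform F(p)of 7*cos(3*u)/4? 7*p/(4*(p^2 + 9))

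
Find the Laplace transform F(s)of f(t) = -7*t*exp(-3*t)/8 -7/(8*(s + 3)^2)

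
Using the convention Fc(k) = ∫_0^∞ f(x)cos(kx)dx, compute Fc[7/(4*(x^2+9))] 7*pi*exp(-3*k)/24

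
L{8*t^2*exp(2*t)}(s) 16/(s - 2)^3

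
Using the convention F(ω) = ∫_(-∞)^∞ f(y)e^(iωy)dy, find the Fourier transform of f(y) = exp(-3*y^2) sqrt(3)*sqrt(pi)*exp(-ω^2/12)/3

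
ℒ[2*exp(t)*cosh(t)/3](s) 2*(s - 1)/(3*s*(s - 2))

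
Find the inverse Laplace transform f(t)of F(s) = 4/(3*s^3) 2*t^2/3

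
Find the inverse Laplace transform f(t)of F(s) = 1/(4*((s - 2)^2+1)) exp(2*t)*sin(t)/4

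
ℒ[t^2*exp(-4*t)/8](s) 1/(4*(s + 4)^3)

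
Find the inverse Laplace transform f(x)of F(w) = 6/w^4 x^3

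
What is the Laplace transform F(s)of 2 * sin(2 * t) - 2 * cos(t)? 4/(s^2 + 4) - 2 * s/(s^2 + 1)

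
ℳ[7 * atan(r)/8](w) -7 * pi * sec(pi * w/2)/(16 * w)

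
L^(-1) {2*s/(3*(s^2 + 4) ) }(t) 2*cos(2*t) /3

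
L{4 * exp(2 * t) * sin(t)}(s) 4/((s - 2)^2 + 1)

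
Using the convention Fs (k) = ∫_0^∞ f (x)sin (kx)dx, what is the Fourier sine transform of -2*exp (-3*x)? -2*k/ (k^2 + 9)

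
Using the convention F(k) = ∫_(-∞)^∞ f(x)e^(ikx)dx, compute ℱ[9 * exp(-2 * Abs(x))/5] 36/(5 * (k^2 + 4))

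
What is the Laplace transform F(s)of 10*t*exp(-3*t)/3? 10/(3*(s + 3)^2)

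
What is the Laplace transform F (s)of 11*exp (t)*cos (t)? 11*(s - 1)/ ( (s - 1)^2 + 1)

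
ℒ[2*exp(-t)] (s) 2/(s + 1) 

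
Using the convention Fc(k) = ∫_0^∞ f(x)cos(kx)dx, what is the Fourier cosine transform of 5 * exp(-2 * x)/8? 5/(4 * (k^2+4))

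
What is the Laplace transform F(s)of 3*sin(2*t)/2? 3/(s^2 + 4)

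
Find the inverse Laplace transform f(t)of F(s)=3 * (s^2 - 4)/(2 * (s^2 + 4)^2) 3 * t * cos(2 * t)/2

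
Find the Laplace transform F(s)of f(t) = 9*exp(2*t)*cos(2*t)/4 9*(s - 2)/(4*((s - 2)^2 + 4))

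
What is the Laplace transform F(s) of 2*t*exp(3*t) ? 2/(s - 3) ^2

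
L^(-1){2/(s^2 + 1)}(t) 2 * sin(t)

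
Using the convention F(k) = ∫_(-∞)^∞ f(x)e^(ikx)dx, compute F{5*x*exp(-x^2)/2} 5*I*sqrt(pi)*k*exp(-k^2/4)/4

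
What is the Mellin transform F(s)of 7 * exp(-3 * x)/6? 7 * gamma(s)/(6 * 3^s)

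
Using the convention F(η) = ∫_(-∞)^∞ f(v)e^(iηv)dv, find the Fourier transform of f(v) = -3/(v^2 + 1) -3*pi*exp(-Abs(η))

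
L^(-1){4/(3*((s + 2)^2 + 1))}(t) 4*exp(-2*t)*sin(t)/3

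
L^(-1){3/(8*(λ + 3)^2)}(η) 3*η*exp(-3*η)/8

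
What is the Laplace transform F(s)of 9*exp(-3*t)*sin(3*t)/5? 27/(5*((s + 3)^2 + 9))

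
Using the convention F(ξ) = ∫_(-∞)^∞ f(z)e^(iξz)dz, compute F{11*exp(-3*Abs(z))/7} 66/(7*(ξ^2+9))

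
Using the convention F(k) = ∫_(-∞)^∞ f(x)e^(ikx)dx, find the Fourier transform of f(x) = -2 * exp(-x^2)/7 -2 * sqrt(pi) * exp(-k^2/4)/7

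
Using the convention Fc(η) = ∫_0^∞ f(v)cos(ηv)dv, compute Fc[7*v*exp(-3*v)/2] 7*(9 - η^2)/(2*(η^2+9)^2)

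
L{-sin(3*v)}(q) -3/(q^2 + 9)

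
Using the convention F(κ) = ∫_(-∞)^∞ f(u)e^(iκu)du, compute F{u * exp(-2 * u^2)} sqrt(2) * I * sqrt(pi) * κ * exp(-κ^2/8)/8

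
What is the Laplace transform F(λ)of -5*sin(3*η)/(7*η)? -5*atan(3/λ)/7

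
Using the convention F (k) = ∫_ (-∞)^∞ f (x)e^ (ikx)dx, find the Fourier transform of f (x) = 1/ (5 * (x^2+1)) pi * exp (-Abs (k))/5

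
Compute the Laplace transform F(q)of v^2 2/q^3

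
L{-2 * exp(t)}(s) -2/(s - 1)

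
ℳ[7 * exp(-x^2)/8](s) 7 * gamma(s/2)/16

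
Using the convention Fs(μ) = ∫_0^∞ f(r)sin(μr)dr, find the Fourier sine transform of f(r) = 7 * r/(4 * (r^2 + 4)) 7 * pi * exp(-2 * μ)/8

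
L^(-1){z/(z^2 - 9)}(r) cosh(3*r)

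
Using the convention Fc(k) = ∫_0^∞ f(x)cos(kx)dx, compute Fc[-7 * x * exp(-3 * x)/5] 7 * (k^2 - 9)/(5 * (k^2 + 9)^2)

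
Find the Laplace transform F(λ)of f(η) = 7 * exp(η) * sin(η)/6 7/(6 * ((λ - 1)^2 + 1))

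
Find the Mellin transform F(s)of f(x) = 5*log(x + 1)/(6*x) -5*pi*csc(pi*s)/(6*s - 6)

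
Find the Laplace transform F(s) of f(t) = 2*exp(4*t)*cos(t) 2*(s - 4) /((s - 4) ^2 + 1) 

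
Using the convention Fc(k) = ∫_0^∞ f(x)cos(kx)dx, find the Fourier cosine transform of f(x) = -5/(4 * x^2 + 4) -5 * pi * exp(-k)/8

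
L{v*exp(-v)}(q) (q + 1)^(-2)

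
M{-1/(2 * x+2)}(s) -pi * csc(pi * s)/2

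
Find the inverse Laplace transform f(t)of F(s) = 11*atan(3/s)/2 11*sin(3*t)/(2*t)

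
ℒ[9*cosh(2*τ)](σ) 9*σ/(σ^2-4)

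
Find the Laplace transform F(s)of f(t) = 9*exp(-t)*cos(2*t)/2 9*(s + 1)/(2*((s + 1)^2 + 4))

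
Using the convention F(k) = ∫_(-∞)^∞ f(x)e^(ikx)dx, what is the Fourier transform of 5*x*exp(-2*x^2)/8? 5*sqrt(2)*I*sqrt(pi)*k*exp(-k^2/8)/64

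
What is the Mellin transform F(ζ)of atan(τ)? -pi * sec(pi * ζ/2)/(2 * ζ)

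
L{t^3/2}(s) 3/s^4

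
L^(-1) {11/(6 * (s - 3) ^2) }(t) 11 * t * exp(3 * t) /6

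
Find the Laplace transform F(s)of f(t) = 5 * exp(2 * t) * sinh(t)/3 5/(3 * ((s - 2)^2-1))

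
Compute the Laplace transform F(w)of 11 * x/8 11/(8 * w^2)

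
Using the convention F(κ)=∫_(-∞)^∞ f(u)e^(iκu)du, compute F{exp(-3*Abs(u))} 6/(κ^2 + 9)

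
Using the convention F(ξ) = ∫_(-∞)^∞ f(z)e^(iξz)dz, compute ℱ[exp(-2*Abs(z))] 4/(ξ^2 + 4)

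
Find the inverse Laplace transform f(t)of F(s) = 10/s 10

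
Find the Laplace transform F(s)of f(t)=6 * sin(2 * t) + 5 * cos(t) 12/(s^2 + 4) + 5 * s/(s^2 + 1)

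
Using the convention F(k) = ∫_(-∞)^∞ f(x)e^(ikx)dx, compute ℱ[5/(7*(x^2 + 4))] 5*pi*exp(-2*Abs(k))/14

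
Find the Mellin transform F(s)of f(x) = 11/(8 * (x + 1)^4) 11 * gamma(s) * gamma(4 - s)/48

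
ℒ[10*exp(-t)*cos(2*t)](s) 10*(s + 1)/((s + 1)^2 + 4)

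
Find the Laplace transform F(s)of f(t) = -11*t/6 -11/(6*s^2)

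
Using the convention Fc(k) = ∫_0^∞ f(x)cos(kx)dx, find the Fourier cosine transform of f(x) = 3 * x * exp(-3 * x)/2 3 * (9 - k^2)/(2 * (k^2 + 9)^2)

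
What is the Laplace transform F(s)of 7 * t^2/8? 7/(4 * s^3)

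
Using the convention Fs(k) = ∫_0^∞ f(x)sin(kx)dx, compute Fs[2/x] pi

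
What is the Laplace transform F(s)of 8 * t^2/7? 16/(7 * s^3)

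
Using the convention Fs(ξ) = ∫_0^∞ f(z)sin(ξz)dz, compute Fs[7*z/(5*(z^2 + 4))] 7*pi*exp(-2*ξ)/10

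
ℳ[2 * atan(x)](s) -pi * sec(pi * s/2)/s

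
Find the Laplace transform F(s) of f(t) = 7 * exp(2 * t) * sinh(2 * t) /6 7/(3 * s * (s - 4) ) 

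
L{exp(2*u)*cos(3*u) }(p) (p - 2) /((p - 2) ^2 + 9) 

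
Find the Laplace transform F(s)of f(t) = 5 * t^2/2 5/s^3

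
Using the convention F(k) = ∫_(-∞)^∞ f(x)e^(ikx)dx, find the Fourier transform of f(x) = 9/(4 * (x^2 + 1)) 9 * pi * exp(-Abs(k))/4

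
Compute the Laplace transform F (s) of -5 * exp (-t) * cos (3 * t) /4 5 * (-s - 1) / (4 * ( (s + 1) ^2 + 9) ) 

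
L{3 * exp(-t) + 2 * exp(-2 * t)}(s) 2/(s + 2) + 3/(s + 1)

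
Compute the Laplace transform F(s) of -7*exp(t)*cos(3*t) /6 7*(1 - s) /(6*((s - 1) ^2 + 9) ) 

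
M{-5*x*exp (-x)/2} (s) -5*gamma (s + 1)/2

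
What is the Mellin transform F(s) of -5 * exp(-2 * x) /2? -5 * gamma(s) /(2 * 2^s) 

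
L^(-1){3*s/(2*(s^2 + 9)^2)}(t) t*sin(3*t)/4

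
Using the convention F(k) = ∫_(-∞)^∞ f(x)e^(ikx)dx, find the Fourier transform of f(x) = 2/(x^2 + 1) 2*pi*exp(-Abs(k))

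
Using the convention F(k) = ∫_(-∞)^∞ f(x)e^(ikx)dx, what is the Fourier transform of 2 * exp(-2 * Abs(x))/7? 8/(7 * (k^2+4))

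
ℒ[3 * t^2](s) 6/s^3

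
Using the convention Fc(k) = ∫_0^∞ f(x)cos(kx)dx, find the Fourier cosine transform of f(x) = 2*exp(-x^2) sqrt(pi)*exp(-k^2/4)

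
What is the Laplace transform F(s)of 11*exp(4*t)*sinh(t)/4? 11/(4*((s - 4)^2 - 1))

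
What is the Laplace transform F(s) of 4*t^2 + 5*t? 8/s^3 + 5/s^2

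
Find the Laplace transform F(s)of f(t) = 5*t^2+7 7/s+10/s^3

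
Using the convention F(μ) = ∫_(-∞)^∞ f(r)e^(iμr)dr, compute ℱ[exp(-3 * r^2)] sqrt(3) * sqrt(pi) * exp(-μ^2/12)/3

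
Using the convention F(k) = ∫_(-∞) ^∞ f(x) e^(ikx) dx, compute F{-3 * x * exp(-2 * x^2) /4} -3 * sqrt(2) * I * sqrt(pi) * k * exp(-k^2/8) /32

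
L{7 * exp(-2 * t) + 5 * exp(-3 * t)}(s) 7/(s + 2) + 5/(s + 3)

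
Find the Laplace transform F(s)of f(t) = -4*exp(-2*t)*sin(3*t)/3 -4/((s + 2)^2 + 9)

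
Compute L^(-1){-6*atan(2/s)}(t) -6*sin(2*t)/t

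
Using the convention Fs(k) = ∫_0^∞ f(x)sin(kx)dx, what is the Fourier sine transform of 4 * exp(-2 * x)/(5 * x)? 4 * atan(k/2)/5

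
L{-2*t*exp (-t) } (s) -2/ (s + 1) ^2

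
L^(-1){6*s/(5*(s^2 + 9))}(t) 6*cos(3*t)/5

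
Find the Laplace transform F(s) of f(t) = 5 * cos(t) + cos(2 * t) s/(s^2 + 4) + 5 * s/(s^2 + 1) 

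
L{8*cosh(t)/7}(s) 8*s/(7*(s^2 - 1))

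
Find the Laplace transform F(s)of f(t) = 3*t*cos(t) 3*(s^2 - 1)/(s^2 + 1)^2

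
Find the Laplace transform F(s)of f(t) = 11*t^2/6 11/(3*s^3)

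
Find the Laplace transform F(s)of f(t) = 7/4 7/(4 * s)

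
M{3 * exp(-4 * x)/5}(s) 3 * gamma(s)/(5 * 4^s)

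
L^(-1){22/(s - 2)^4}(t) 11 * t^3 * exp(2 * t)/3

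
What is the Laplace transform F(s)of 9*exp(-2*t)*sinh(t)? 9/((s + 2)^2 - 1)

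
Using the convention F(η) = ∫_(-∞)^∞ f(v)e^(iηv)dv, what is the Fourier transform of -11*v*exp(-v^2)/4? -11*I*sqrt(pi)*η*exp(-η^2/4)/8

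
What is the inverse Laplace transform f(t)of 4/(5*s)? 4/5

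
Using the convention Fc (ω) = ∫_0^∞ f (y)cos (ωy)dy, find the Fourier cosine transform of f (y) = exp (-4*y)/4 1/ (ω^2 + 16)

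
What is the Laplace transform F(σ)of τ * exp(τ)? (σ - 1)^(-2)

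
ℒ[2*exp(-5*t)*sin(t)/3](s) 2/(3*((s + 5)^2 + 1))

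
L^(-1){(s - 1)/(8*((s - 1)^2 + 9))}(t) exp(t)*cos(3*t)/8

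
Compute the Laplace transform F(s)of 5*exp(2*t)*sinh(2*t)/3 10/(3*s*(s - 4))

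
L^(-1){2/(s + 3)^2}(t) 2*t*exp(-3*t)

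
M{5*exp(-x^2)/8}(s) 5*gamma(s/2)/16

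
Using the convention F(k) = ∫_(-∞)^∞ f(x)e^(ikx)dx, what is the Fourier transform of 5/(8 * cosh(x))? 5 * pi/(8 * cosh(pi * k/2))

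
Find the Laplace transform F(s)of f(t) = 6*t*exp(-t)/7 6/(7*(s + 1)^2)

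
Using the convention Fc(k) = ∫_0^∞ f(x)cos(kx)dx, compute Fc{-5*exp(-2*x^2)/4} -5*sqrt(2)*sqrt(pi)*exp(-k^2/8)/16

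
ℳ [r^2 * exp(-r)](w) gamma(w + 2)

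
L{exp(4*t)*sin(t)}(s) 1/((s - 4)^2 + 1)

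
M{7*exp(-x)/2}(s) 7*gamma(s)/2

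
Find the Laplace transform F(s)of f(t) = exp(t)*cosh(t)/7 (s - 1)/(7*s*(s - 2))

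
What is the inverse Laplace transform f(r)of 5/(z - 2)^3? 5 * r^2 * exp(2 * r)/2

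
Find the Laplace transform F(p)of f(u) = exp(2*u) 1/(p - 2)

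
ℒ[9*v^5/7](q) 1080/(7*q^6)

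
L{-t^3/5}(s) -6/(5 * s^4)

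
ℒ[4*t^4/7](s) 96/(7*s^5)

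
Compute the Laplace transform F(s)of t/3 1/(3*s^2)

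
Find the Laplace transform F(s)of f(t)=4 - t 4/s - 1/s^2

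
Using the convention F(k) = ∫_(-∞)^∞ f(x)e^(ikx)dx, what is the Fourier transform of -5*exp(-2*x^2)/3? -5*sqrt(2)*sqrt(pi)*exp(-k^2/8)/6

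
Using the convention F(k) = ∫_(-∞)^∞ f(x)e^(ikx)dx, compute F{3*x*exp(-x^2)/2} 3*I*sqrt(pi)*k*exp(-k^2/4)/4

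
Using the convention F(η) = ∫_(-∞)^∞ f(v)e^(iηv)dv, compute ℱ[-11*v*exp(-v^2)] -11*I*sqrt(pi)*η*exp(-η^2/4)/2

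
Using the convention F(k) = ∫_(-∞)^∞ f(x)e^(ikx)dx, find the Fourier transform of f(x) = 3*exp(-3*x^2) sqrt(3)*sqrt(pi)*exp(-k^2/12)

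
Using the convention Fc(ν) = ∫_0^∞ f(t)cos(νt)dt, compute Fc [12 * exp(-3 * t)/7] 36/(7 * (ν^2 + 9))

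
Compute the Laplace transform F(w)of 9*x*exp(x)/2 9/(2*(w - 1)^2)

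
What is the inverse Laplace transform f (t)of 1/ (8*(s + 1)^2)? t*exp (-t)/8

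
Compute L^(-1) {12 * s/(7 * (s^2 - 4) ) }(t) 12 * cosh(2 * t) /7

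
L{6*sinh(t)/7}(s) 6/(7*(s^2 - 1))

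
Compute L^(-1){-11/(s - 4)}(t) -11*exp(4*t)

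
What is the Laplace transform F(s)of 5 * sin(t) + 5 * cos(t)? 5/(s^2 + 1) + 5 * s/(s^2 + 1)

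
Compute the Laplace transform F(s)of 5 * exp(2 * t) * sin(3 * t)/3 5/((s - 2)^2 + 9)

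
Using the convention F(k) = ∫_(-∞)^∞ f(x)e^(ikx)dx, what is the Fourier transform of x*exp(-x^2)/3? I*sqrt(pi)*k*exp(-k^2/4)/6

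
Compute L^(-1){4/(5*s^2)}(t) 4*t/5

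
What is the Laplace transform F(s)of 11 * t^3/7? 66/(7 * s^4)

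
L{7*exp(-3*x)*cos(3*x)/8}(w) 7*(w+3)/(8*((w+3)^2+9))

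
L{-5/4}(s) -5/(4*s)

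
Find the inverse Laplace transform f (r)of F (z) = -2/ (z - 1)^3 -r^2 * exp (r)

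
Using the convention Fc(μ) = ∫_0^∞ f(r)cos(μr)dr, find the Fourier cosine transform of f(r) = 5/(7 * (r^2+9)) 5 * pi * exp(-3 * μ)/42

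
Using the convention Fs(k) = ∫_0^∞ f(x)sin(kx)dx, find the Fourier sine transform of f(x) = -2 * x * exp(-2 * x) -8 * k/(k^2 + 4)^2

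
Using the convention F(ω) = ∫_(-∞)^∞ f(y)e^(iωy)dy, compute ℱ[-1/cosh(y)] -pi/cosh(pi * ω/2)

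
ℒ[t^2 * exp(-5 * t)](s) 2/(s + 5)^3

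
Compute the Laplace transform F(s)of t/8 1/(8*s^2)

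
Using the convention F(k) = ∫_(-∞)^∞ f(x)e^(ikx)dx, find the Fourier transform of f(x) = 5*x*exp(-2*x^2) 5*sqrt(2)*I*sqrt(pi)*k*exp(-k^2/8)/8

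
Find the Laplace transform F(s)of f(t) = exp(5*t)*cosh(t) (s - 5)/((s - 5)^2-1)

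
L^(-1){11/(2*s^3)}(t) 11*t^2/4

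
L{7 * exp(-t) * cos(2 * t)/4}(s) 7 * (s + 1)/(4 * ((s + 1)^2 + 4))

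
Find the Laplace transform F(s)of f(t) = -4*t -4/s^2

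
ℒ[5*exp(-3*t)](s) 5/(s + 3) 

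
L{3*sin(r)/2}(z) 3/(2*(z^2 + 1))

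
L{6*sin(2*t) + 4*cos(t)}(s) 12/(s^2 + 4) + 4*s/(s^2 + 1)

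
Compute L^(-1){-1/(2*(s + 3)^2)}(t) -t*exp(-3*t)/2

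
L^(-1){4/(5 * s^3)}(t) 2 * t^2/5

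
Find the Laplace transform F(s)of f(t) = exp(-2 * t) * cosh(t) (s + 2)/((s + 2)^2-1)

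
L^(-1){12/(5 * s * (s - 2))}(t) 12 * exp(t) * sinh(t)/5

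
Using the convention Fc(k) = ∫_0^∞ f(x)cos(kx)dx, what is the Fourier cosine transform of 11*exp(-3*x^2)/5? 11*sqrt(3)*sqrt(pi)*exp(-k^2/12)/30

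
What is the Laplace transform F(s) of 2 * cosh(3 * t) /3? 2 * s/(3 * (s^2-9) ) 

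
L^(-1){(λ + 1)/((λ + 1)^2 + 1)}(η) exp(-η)*cos(η)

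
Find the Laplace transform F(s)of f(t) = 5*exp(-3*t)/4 5/(4*(s + 3))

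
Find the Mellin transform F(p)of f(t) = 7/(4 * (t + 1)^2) -7 * pi * (p - 1)/(4 * sin(pi * p))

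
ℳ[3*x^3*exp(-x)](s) 3*gamma(s + 3)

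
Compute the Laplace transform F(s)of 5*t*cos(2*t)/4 5*(s^2 - 4)/(4*(s^2+4)^2)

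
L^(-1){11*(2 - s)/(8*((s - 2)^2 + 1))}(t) -11*exp(2*t)*cos(t)/8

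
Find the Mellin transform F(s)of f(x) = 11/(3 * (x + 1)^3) 11 * pi * (s - 2) * (s - 1)/(6 * sin(pi * s))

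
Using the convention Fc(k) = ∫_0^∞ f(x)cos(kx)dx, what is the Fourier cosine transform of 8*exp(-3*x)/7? 24/(7*(k^2 + 9))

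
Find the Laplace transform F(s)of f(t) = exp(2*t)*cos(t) (s - 2)/((s - 2)^2 + 1)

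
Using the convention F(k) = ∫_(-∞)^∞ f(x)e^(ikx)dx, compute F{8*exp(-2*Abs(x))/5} 32/(5*(k^2 + 4))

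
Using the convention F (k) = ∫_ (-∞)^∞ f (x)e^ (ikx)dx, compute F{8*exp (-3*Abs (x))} 48/ (k^2 + 9)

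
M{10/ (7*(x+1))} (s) 10*pi*csc (pi*s)/7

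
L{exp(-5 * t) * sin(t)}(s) 1/((s + 5)^2 + 1)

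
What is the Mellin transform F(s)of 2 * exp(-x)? 2 * gamma(s)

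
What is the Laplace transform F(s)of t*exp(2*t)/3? 1/(3*(s - 2)^2)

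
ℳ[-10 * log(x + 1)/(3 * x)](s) 10 * pi * csc(pi * s)/(3 * (s - 1))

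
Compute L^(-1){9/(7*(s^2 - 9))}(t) 3*sinh(3*t)/7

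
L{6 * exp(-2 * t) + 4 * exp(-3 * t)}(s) 6/(s + 2) + 4/(s + 3)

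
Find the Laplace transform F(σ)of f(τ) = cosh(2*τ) σ/(σ^2 - 4)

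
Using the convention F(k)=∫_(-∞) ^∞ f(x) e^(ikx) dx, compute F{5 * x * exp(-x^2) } 5 * I * sqrt(pi) * k * exp(-k^2/4) /2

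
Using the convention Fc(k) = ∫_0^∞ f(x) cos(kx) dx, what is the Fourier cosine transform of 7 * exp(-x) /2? 7/(2 * (k^2 + 1) ) 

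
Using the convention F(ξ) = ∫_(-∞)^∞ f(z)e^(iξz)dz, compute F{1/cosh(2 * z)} pi/(2 * cosh(pi * ξ/4))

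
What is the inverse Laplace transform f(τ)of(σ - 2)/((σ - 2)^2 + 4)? exp(2 * τ) * cos(2 * τ)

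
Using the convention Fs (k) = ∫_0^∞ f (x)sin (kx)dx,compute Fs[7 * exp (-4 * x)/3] 7 * k/ (3 * (k^2 + 16))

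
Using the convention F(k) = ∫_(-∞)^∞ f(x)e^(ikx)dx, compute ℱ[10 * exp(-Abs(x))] 20/(k^2 + 1)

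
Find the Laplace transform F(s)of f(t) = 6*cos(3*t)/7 6*s/(7*(s^2 + 9))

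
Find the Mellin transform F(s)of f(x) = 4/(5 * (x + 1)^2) -4 * pi * (s - 1)/(5 * sin(pi * s))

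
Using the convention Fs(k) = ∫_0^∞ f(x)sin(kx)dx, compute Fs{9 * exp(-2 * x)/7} 9 * k/(7 * (k^2 + 4))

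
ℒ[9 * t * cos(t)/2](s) 9 * (s^2 - 1)/(2 * (s^2 + 1)^2)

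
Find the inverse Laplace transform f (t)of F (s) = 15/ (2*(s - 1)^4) 5*t^3*exp (t)/4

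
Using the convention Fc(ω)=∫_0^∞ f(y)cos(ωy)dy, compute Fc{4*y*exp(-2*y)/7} 4*(4 - ω^2)/(7*(ω^2+4)^2)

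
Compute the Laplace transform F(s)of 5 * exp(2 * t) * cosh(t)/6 5 * (s - 2)/(6 * ((s - 2)^2 - 1))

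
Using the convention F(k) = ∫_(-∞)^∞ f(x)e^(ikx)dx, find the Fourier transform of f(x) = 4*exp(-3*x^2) 4*sqrt(3)*sqrt(pi)*exp(-k^2/12)/3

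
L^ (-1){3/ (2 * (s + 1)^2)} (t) 3 * t * exp (-t)/2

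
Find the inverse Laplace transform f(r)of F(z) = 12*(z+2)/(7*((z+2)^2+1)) 12*exp(-2*r)*cos(r)/7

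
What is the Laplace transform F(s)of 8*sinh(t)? 8/(s^2 - 1)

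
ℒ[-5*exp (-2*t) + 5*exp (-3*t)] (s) 5/ (s + 3) - 5/ (s + 2) 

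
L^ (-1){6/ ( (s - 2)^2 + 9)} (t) 2 * exp (2 * t) * sin (3 * t)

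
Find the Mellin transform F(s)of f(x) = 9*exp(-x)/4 9*gamma(s)/4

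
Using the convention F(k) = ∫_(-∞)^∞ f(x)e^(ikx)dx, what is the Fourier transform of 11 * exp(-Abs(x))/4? 11/(2 * (k^2 + 1))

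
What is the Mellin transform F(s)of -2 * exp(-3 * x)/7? -2 * gamma(s)/(7 * 3^s)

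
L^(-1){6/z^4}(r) r^3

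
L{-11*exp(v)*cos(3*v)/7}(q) 11*(1 - q)/(7*((q - 1)^2 + 9))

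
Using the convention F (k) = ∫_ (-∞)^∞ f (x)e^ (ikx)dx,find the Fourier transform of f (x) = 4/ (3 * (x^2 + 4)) 2 * pi * exp (-2 * Abs (k))/3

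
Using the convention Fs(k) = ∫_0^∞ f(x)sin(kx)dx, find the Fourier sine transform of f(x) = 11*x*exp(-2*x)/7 44*k/(7*(k^2 + 4)^2)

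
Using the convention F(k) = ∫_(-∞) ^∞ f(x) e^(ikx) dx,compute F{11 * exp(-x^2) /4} 11 * sqrt(pi) * exp(-k^2/4) /4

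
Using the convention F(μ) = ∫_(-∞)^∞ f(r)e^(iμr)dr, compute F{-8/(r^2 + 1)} -8 * pi * exp(-Abs(μ))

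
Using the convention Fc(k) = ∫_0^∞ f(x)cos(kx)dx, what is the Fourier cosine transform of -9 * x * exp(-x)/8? 9 * (k^2-1)/(8 * (k^2+1)^2)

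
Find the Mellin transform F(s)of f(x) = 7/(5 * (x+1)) 7 * pi * csc(pi * s)/5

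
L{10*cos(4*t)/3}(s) 10*s/(3*(s^2 + 16))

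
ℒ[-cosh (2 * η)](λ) -λ/ (λ^2 - 4)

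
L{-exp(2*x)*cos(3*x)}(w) (2 - w)/((w - 2)^2 + 9)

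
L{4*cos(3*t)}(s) 4*s/(s^2 + 9)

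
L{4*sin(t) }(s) 4/(s^2+1) 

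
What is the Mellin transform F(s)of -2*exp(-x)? -2*gamma(s)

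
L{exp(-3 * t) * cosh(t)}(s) (s + 3)/((s + 3)^2 - 1)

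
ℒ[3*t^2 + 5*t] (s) 5/s^2 + 6/s^3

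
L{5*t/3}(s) 5/(3*s^2)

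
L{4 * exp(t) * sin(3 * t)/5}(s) 12/(5 * ((s - 1)^2 + 9))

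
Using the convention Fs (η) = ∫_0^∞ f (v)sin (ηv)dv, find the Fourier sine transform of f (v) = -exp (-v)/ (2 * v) -atan (η)/2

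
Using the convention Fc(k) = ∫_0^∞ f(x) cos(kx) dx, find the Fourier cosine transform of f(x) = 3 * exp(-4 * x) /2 6/(k^2 + 16) 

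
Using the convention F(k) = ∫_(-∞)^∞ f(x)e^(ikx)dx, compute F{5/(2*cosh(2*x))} 5*pi/(4*cosh(pi*k/4))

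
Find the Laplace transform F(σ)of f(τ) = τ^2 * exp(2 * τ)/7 2/(7 * (σ - 2)^3)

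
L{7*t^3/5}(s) 42/(5*s^4)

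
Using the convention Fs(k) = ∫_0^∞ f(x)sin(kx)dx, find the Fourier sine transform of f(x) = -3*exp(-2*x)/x -3*atan(k/2)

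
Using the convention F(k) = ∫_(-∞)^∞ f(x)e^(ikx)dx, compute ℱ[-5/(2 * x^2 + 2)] -5 * pi * exp(-Abs(k))/2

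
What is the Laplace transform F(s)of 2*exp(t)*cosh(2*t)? 2*(s - 1)/((s - 1)^2 - 4)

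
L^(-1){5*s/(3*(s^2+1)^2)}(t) 5*t*sin(t)/6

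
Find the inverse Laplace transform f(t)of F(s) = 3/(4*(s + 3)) 3*exp(-3*t)/4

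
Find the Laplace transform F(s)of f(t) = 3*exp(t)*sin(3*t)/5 9/(5*((s - 1)^2 + 9))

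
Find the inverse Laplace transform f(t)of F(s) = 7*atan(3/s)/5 7*sin(3*t)/(5*t)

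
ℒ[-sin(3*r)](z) -3/(z^2+9)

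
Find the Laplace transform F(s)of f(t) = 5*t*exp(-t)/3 5/(3*(s + 1)^2)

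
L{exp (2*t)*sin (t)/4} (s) 1/ (4*( (s - 2)^2 + 1))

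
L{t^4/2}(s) 12/s^5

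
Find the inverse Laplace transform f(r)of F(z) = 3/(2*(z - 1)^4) r^3*exp(r)/4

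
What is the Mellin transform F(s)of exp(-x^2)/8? gamma(s/2)/16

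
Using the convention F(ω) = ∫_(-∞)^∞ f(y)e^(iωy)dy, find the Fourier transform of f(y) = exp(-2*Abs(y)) 4/(ω^2 + 4)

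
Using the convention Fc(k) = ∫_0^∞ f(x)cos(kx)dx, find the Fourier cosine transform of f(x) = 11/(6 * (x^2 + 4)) 11 * pi * exp(-2 * k)/24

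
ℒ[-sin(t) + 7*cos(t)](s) 7*s/(s^2 + 1) - 1/(s^2 + 1)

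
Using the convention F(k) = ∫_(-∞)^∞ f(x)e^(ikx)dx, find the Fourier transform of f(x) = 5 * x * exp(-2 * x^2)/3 5 * sqrt(2) * I * sqrt(pi) * k * exp(-k^2/8)/24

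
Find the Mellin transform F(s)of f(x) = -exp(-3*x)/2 -gamma(s)/(2*3^s)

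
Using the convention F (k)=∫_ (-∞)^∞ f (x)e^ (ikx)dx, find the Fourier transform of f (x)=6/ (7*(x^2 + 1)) 6*pi*exp (-Abs (k))/7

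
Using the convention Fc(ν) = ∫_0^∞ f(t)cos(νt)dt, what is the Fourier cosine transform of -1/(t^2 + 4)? -pi * exp(-2 * ν)/4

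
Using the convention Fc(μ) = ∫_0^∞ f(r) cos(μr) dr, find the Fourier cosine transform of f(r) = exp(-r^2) sqrt(pi)*exp(-μ^2/4) /2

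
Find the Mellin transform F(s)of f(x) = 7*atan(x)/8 -7*pi*sec(pi*s/2)/(16*s)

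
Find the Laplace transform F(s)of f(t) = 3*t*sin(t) 6*s/(s^2 + 1)^2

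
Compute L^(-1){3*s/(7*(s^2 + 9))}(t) 3*cos(3*t)/7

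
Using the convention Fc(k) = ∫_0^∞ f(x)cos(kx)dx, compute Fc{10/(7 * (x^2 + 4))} 5 * pi * exp(-2 * k)/14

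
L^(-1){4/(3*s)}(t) 4/3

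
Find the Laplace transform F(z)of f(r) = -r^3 -6/z^4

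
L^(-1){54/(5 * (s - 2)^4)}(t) 9 * t^3 * exp(2 * t)/5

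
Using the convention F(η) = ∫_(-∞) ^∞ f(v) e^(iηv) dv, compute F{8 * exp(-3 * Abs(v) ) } 48/(η^2 + 9) 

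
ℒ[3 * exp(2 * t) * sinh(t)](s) 3/((s - 2)^2 - 1)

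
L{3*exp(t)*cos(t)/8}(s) 3*(s - 1)/(8*((s - 1)^2 + 1))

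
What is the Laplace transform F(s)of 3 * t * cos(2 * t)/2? 3 * (s^2-4)/(2 * (s^2 + 4)^2)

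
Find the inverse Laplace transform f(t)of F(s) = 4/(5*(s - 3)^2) 4*t*exp(3*t)/5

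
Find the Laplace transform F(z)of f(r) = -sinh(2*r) -2/(z^2 - 4)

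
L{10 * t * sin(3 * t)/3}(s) 20 * s/(s^2 + 9)^2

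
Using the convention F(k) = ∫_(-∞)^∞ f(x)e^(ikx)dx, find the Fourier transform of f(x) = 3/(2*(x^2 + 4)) 3*pi*exp(-2*Abs(k))/4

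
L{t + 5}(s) 5/s + s^(-2)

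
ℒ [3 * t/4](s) 3/(4 * s^2)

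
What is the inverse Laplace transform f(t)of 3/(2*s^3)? 3*t^2/4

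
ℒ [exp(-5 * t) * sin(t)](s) 1/((s+5)^2+1)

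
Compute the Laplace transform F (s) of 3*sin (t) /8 3/ (8*(s^2+1) ) 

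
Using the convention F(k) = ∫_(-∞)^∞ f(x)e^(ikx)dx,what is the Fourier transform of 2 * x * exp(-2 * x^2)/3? sqrt(2) * I * sqrt(pi) * k * exp(-k^2/8)/12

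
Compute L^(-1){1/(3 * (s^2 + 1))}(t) sin(t)/3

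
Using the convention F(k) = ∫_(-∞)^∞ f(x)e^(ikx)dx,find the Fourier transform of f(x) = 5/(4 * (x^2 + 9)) 5 * pi * exp(-3 * Abs(k))/12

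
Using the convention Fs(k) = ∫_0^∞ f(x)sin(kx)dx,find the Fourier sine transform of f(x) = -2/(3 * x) -pi/3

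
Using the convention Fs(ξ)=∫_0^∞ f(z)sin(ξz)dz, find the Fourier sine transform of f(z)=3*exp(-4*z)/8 3*ξ/(8*(ξ^2 + 16))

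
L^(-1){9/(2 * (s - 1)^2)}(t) 9 * t * exp(t)/2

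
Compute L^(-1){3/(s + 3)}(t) 3*exp(-3*t)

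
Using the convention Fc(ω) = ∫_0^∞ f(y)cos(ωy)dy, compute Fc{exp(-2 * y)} 2/(ω^2 + 4)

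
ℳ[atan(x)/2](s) -pi*sec(pi*s/2)/(4*s)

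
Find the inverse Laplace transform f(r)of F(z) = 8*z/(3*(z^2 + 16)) 8*cos(4*r)/3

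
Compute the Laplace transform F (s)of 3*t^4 72/s^5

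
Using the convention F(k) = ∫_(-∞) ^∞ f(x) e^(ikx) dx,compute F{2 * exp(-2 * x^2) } sqrt(2) * sqrt(pi) * exp(-k^2/8) 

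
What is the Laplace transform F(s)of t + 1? 1/s + s^(-2)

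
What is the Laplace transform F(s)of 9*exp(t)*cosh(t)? 9*(s - 1)/(s*(s - 2))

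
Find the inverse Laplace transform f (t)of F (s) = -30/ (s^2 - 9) -10*sinh (3*t)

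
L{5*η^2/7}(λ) 10/(7*λ^3)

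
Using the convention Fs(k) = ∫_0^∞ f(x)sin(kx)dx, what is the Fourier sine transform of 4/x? 2*pi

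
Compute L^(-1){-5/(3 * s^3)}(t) -5 * t^2/6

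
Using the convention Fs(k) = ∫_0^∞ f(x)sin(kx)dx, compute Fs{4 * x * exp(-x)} 8 * k/(k^2 + 1)^2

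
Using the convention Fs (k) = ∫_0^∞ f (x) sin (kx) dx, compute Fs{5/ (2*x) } 5*pi/4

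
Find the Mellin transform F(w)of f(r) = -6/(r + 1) -6*pi*csc(pi*w)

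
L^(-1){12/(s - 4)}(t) 12*exp(4*t)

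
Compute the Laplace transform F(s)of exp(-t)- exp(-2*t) 1/(s + 1) - 1/(s + 2)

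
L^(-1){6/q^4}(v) v^3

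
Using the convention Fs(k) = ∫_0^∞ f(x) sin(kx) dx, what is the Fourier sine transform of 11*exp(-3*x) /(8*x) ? 11*atan(k/3) /8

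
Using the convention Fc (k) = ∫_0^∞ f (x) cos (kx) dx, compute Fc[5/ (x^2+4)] 5*pi*exp (-2*k) /4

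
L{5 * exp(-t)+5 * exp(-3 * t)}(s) 5/(s+1)+5/(s+3)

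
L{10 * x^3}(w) 60/w^4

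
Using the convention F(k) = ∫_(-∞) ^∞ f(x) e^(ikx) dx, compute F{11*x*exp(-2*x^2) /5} 11*sqrt(2)*I*sqrt(pi)*k*exp(-k^2/8) /40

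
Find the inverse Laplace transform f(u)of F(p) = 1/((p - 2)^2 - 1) exp(2*u)*sinh(u)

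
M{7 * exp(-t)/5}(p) 7 * gamma(p)/5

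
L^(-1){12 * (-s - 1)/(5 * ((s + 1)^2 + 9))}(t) -12 * exp(-t) * cos(3 * t)/5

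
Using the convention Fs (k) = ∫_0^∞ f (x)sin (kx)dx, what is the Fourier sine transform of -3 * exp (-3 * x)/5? -3 * k/ (5 * k^2 + 45)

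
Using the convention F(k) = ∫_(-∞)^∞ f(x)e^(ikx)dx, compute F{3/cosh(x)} 3 * pi/cosh(pi * k/2)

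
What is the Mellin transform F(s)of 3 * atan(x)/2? -3 * pi * sec(pi * s/2)/(4 * s)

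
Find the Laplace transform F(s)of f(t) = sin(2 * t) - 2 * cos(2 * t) 2/(s^2 + 4) - 2 * s/(s^2 + 4)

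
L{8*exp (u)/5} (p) 8/ (5*(p - 1))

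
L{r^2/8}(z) 1/(4*z^3)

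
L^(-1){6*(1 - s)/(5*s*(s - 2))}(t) -6*exp(t)*cosh(t)/5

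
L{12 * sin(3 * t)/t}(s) 12 * atan(3/s)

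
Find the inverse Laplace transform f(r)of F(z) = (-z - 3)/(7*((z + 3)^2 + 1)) -exp(-3*r)*cos(r)/7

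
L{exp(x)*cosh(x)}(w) (w - 1)/(w*(w - 2))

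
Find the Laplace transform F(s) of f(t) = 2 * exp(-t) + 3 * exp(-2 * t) 3/(s + 2) + 2/(s + 1) 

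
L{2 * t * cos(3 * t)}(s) 2 * (s^2-9)/(s^2 + 9)^2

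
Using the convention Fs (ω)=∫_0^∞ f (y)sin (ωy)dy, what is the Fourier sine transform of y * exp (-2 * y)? 4 * ω/ (ω^2 + 4)^2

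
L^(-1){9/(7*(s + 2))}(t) 9*exp(-2*t)/7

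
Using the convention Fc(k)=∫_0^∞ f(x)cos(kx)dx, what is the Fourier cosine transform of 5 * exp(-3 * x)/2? 15/(2 * (k^2 + 9))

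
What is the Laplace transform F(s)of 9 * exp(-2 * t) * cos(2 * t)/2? 9 * (s + 2)/(2 * ((s + 2)^2 + 4))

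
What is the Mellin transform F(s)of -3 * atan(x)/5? 3 * pi * sec(pi * s/2)/(10 * s)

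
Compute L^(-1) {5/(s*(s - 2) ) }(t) 5*exp(t)*sinh(t) 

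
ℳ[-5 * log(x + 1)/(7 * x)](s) 5 * pi * csc(pi * s)/(7 * (s - 1))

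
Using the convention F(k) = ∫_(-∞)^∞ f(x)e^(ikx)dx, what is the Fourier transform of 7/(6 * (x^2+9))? 7 * pi * exp(-3 * Abs(k))/18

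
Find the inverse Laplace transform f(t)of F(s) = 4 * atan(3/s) 4 * sin(3 * t)/t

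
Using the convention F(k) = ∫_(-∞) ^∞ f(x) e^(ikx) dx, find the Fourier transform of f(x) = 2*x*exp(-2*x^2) sqrt(2)*I*sqrt(pi)*k*exp(-k^2/8) /4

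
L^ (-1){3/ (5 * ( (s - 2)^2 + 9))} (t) exp (2 * t) * sin (3 * t)/5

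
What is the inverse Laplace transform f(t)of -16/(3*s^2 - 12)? -8*sinh(2*t)/3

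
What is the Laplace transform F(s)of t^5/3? 40/s^6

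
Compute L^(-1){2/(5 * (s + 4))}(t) 2 * exp(-4 * t)/5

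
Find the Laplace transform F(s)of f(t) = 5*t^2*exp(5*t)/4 5/(2*(s - 5)^3)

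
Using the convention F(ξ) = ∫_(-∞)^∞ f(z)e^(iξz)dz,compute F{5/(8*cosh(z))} 5*pi/(8*cosh(pi*ξ/2))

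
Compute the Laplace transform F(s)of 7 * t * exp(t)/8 7/(8 * (s - 1)^2)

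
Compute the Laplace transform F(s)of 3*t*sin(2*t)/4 3*s/(s^2+4)^2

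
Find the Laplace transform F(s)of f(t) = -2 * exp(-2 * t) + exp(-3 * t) 1/(s + 3) - 2/(s + 2)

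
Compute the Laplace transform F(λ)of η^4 24/λ^5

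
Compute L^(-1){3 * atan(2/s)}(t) 3 * sin(2 * t)/t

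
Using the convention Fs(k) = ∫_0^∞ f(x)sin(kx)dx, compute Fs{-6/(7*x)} -3*pi/7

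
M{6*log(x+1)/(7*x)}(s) -6*pi*csc(pi*s)/(7*s - 7)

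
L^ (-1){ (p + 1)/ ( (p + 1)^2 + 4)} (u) exp (-u) * cos (2 * u)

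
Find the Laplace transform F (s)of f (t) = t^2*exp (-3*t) 2/ (s + 3)^3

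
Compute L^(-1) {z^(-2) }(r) r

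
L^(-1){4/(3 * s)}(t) 4/3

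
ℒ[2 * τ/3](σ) 2/ (3 * σ^2)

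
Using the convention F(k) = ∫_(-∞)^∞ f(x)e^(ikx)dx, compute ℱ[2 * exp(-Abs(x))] 4/(k^2 + 1)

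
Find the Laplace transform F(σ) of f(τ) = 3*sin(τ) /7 3/(7*(σ^2 + 1) ) 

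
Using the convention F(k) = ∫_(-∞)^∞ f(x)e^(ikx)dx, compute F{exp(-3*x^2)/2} sqrt(3)*sqrt(pi)*exp(-k^2/12)/6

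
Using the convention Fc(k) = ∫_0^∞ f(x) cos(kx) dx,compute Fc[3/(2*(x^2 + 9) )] pi*exp(-3*k) /4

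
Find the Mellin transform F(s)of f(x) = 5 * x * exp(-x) 5 * gamma(s+1)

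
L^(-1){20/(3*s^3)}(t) 10*t^2/3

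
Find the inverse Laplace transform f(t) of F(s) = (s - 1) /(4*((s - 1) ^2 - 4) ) exp(t)*cosh(2*t) /4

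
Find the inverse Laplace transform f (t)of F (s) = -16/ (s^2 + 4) -8*sin (2*t)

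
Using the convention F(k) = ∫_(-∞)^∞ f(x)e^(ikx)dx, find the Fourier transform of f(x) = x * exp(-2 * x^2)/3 sqrt(2) * I * sqrt(pi) * k * exp(-k^2/8)/24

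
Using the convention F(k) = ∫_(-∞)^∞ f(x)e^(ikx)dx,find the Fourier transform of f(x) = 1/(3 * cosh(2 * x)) pi/(6 * cosh(pi * k/4))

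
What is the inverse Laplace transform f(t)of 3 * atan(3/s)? 3 * sin(3 * t)/t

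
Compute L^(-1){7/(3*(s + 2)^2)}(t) 7*t*exp(-2*t)/3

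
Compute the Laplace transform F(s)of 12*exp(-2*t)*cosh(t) 12*(s + 2)/((s + 2)^2 - 1)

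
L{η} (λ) λ^ (-2)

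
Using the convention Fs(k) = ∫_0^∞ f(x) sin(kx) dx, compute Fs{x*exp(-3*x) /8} 3*k/(4*(k^2+9) ^2) 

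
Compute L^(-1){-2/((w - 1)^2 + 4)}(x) -exp(x)*sin(2*x)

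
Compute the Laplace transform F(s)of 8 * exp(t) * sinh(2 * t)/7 16/(7 * ((s - 1)^2 - 4))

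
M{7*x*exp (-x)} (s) 7*gamma (s + 1)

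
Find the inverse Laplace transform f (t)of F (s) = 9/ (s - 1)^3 9*t^2*exp (t)/2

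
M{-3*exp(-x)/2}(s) -3*gamma(s)/2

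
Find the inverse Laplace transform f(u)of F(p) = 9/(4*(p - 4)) 9*exp(4*u)/4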